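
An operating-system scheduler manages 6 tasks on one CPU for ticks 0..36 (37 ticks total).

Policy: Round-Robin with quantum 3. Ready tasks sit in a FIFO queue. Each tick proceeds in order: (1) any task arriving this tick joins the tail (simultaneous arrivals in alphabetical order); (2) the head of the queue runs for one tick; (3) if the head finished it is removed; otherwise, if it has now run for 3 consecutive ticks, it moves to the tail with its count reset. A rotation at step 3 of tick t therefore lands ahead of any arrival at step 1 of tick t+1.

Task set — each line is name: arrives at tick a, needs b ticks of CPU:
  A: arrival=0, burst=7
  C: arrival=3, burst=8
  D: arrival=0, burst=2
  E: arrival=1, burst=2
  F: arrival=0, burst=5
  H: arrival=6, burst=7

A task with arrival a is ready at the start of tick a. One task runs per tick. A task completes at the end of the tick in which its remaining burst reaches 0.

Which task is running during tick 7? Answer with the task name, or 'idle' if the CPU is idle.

running at tick 7 = F

t=0: queue=[A,D,F] q_used=0 → run A
t=1: queue=[A,D,F,E] q_used=1 → run A
t=2: queue=[A,D,F,E] q_used=2 → run A
t=3: queue=[D,F,E,A,C] q_used=0 → run D
t=4: queue=[D,F,E,A,C] q_used=1 → run D
t=5: queue=[F,E,A,C] q_used=0 → run F
t=6: queue=[F,E,A,C,H] q_used=1 → run F
t=7: queue=[F,E,A,C,H] q_used=2 → run F
t=8: queue=[E,A,C,H,F] q_used=0 → run E
t=9: queue=[E,A,C,H,F] q_used=1 → run E
t=10: queue=[A,C,H,F] q_used=0 → run A
t=11: queue=[A,C,H,F] q_used=1 → run A
t=12: queue=[A,C,H,F] q_used=2 → run A
t=13: queue=[C,H,F,A] q_used=0 → run C
t=14: queue=[C,H,F,A] q_used=1 → run C
t=15: queue=[C,H,F,A] q_used=2 → run C
t=16: queue=[H,F,A,C] q_used=0 → run H
t=17: queue=[H,F,A,C] q_used=1 → run H
t=18: queue=[H,F,A,C] q_used=2 → run H
t=19: queue=[F,A,C,H] q_used=0 → run F
t=20: queue=[F,A,C,H] q_used=1 → run F
t=21: queue=[A,C,H] q_used=0 → run A
t=22: queue=[C,H] q_used=0 → run C
t=23: queue=[C,H] q_used=1 → run C
t=24: queue=[C,H] q_used=2 → run C
t=25: queue=[H,C] q_used=0 → run H
t=26: queue=[H,C] q_used=1 → run H
t=27: queue=[H,C] q_used=2 → run H
t=28: queue=[C,H] q_used=0 → run C
t=29: queue=[C,H] q_used=1 → run C
t=30: queue=[H] q_used=0 → run H
t=31: (idle)
t=32: (idle)
t=33: (idle)
t=34: (idle)
t=35: (idle)
t=36: (idle)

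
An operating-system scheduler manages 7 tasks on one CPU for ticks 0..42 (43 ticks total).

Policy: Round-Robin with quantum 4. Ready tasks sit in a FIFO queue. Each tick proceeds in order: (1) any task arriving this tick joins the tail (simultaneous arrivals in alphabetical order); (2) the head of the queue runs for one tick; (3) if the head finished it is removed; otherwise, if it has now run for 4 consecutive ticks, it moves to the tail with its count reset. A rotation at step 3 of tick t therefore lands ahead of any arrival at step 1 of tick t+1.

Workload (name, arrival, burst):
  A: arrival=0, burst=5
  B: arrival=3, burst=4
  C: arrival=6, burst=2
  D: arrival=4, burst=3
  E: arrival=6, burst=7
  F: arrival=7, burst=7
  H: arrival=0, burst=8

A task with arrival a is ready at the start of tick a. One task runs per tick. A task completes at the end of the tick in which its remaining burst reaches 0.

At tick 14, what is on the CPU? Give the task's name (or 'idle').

running at tick 14 = D

t=0: queue=[A,H] q_used=0 → run A
t=1: queue=[A,H] q_used=1 → run A
t=2: queue=[A,H] q_used=2 → run A
t=3: queue=[A,H,B] q_used=3 → run A
t=4: queue=[H,B,A,D] q_used=0 → run H
t=5: queue=[H,B,A,D] q_used=1 → run H
t=6: queue=[H,B,A,D,C,E] q_used=2 → run H
t=7: queue=[H,B,A,D,C,E,F] q_used=3 → run H
t=8: queue=[B,A,D,C,E,F,H] q_used=0 → run B
t=9: queue=[B,A,D,C,E,F,H] q_used=1 → run B
t=10: queue=[B,A,D,C,E,F,H] q_used=2 → run B
t=11: queue=[B,A,D,C,E,F,H] q_used=3 → run B
t=12: queue=[A,D,C,E,F,H] q_used=0 → run A
t=13: queue=[D,C,E,F,H] q_used=0 → run D
t=14: queue=[D,C,E,F,H] q_used=1 → run D
t=15: queue=[D,C,E,F,H] q_used=2 → run D
t=16: queue=[C,E,F,H] q_used=0 → run C
t=17: queue=[C,E,F,H] q_used=1 → run C
t=18: queue=[E,F,H] q_used=0 → run E
t=19: queue=[E,F,H] q_used=1 → run E
t=20: queue=[E,F,H] q_used=2 → run E
t=21: queue=[E,F,H] q_used=3 → run E
t=22: queue=[F,H,E] q_used=0 → run F
t=23: queue=[F,H,E] q_used=1 → run F
t=24: queue=[F,H,E] q_used=2 → run F
t=25: queue=[F,H,E] q_used=3 → run F
t=26: queue=[H,E,F] q_used=0 → run H
t=27: queue=[H,E,F] q_used=1 → run H
t=28: queue=[H,E,F] q_used=2 → run H
t=29: queue=[H,E,F] q_used=3 → run H
t=30: queue=[E,F] q_used=0 → run E
t=31: queue=[E,F] q_used=1 → run E
t=32: queue=[E,F] q_used=2 → run E
t=33: queue=[F] q_used=0 → run F
t=34: queue=[F] q_used=1 → run F
t=35: queue=[F] q_used=2 → run F
t=36: (idle)
t=37: (idle)
t=38: (idle)
t=39: (idle)
t=40: (idle)
t=41: (idle)
t=42: (idle)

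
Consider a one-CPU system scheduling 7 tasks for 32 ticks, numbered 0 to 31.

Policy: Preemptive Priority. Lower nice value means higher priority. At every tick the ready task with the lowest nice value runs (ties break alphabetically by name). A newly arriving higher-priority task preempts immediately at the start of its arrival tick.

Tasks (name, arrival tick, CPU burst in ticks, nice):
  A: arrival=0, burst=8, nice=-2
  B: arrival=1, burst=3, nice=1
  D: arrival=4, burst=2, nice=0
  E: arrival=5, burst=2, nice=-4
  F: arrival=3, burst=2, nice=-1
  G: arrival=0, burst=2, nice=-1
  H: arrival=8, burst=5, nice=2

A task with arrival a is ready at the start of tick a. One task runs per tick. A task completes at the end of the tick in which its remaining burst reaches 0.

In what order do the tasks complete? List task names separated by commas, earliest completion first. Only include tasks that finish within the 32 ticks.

completion order = E, A, F, G, D, B, H

t=0: ready={A,G} → run A
t=1: ready={A,B,G} → run A
t=2: ready={A,B,G} → run A
t=3: ready={A,B,F,G} → run A
t=4: ready={A,B,D,F,G} → run A
t=5: ready={A,B,D,E,F,G} → run E
t=6: ready={A,B,D,E,F,G} → run E
t=7: ready={A,B,D,F,G} → run A
t=8: ready={A,B,D,F,G,H} → run A
t=9: ready={A,B,D,F,G,H} → run A
t=10: ready={B,D,F,G,H} → run F
t=11: ready={B,D,F,G,H} → run F
t=12: ready={B,D,G,H} → run G
t=13: ready={B,D,G,H} → run G
t=14: ready={B,D,H} → run D
t=15: ready={B,D,H} → run D
t=16: ready={B,H} → run B
t=17: ready={B,H} → run B
t=18: ready={B,H} → run B
t=19: ready={H} → run H
t=20: ready={H} → run H
t=21: ready={H} → run H
t=22: ready={H} → run H
t=23: ready={H} → run H
t=24: (idle)
t=25: (idle)
t=26: (idle)
t=27: (idle)
t=28: (idle)
t=29: (idle)
t=30: (idle)
t=31: (idle)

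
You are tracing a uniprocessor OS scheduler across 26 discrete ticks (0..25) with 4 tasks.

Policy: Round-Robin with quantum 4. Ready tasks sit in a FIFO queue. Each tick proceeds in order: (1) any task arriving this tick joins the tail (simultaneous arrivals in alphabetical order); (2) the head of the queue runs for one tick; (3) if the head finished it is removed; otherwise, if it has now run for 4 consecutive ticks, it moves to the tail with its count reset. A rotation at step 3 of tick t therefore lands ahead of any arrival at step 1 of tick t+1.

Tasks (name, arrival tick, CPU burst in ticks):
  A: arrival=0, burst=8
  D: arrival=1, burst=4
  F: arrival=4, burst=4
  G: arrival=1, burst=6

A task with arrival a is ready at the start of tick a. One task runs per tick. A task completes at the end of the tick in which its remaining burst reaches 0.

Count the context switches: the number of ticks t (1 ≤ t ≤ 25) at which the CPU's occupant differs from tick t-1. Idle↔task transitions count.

context switches = 6

t=0: queue=[A] q_used=0 → run A
t=1: queue=[A,D,G] q_used=1 → run A
t=2: queue=[A,D,G] q_used=2 → run A
t=3: queue=[A,D,G] q_used=3 → run A
t=4: queue=[D,G,A,F] q_used=0 → run D
t=5: queue=[D,G,A,F] q_used=1 → run D
t=6: queue=[D,G,A,F] q_used=2 → run D
t=7: queue=[D,G,A,F] q_used=3 → run D
t=8: queue=[G,A,F] q_used=0 → run G
t=9: queue=[G,A,F] q_used=1 → run G
t=10: queue=[G,A,F] q_used=2 → run G
t=11: queue=[G,A,F] q_used=3 → run G
t=12: queue=[A,F,G] q_used=0 → run A
t=13: queue=[A,F,G] q_used=1 → run A
t=14: queue=[A,F,G] q_used=2 → run A
t=15: queue=[A,F,G] q_used=3 → run A
t=16: queue=[F,G] q_used=0 → run F
t=17: queue=[F,G] q_used=1 → run F
t=18: queue=[F,G] q_used=2 → run F
t=19: queue=[F,G] q_used=3 → run F
t=20: queue=[G] q_used=0 → run G
t=21: queue=[G] q_used=1 → run G
t=22: (idle)
t=23: (idle)
t=24: (idle)
t=25: (idle)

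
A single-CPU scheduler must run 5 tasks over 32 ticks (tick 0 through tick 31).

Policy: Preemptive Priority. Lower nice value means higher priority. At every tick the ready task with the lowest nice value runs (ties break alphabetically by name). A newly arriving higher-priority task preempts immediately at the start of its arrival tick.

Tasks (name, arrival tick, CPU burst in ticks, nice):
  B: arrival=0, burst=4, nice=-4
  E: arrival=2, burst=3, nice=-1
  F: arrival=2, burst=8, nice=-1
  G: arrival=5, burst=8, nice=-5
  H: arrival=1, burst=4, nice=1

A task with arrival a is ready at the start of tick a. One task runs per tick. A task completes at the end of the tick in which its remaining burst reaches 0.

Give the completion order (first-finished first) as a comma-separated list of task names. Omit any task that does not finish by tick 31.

completion order = B, G, E, F, H

t=0: ready={B} → run B
t=1: ready={B,H} → run B
t=2: ready={B,E,F,H} → run B
t=3: ready={B,E,F,H} → run B
t=4: ready={E,F,H} → run E
t=5: ready={E,F,G,H} → run G
t=6: ready={E,F,G,H} → run G
t=7: ready={E,F,G,H} → run G
t=8: ready={E,F,G,H} → run G
t=9: ready={E,F,G,H} → run G
t=10: ready={E,F,G,H} → run G
t=11: ready={E,F,G,H} → run G
t=12: ready={E,F,G,H} → run G
t=13: ready={E,F,H} → run E
t=14: ready={E,F,H} → run E
t=15: ready={F,H} → run F
t=16: ready={F,H} → run F
t=17: ready={F,H} → run F
t=18: ready={F,H} → run F
t=19: ready={F,H} → run F
t=20: ready={F,H} → run F
t=21: ready={F,H} → run F
t=22: ready={F,H} → run F
t=23: ready={H} → run H
t=24: ready={H} → run H
t=25: ready={H} → run H
t=26: ready={H} → run H
t=27: (idle)
t=28: (idle)
t=29: (idle)
t=30: (idle)
t=31: (idle)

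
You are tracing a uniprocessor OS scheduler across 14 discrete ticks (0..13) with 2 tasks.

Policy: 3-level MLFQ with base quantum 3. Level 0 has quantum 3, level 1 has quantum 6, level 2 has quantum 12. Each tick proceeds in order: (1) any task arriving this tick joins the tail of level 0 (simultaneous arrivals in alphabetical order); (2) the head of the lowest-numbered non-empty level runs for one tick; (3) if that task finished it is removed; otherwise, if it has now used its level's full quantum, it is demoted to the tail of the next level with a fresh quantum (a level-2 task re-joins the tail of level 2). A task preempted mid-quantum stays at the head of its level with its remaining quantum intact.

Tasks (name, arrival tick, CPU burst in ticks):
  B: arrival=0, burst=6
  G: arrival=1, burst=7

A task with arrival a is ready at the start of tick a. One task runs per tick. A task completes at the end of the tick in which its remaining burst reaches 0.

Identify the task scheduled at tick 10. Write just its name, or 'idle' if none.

running at tick 10 = G

t=0: L0/L1/L2 = B/-/- → run B
t=1: L0/L1/L2 = BG/-/- → run B
t=2: L0/L1/L2 = BG/-/- → run B
t=3: L0/L1/L2 = G/B/- → run G
t=4: L0/L1/L2 = G/B/- → run G
t=5: L0/L1/L2 = G/B/- → run G
t=6: L0/L1/L2 = -/BG/- → run B
t=7: L0/L1/L2 = -/BG/- → run B
t=8: L0/L1/L2 = -/BG/- → run B
t=9: L0/L1/L2 = -/G/- → run G
t=10: L0/L1/L2 = -/G/- → run G
t=11: L0/L1/L2 = -/G/- → run G
t=12: L0/L1/L2 = -/G/- → run G
t=13: (idle)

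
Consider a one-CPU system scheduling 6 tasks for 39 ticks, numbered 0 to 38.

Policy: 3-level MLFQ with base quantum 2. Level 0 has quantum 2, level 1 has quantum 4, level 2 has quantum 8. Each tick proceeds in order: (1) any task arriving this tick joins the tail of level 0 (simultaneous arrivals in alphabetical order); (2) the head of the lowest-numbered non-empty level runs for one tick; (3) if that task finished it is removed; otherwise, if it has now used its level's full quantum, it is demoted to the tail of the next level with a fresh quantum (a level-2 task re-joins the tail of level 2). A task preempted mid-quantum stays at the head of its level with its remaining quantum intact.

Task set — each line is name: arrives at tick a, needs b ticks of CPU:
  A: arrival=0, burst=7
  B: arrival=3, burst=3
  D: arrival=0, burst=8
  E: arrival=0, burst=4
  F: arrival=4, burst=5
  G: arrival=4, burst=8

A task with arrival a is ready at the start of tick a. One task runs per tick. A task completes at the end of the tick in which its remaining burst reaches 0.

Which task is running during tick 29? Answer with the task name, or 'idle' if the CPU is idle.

running at tick 29 = G

t=0: L0/L1/L2 = ADE/-/- → run A
t=1: L0/L1/L2 = ADE/-/- → run A
t=2: L0/L1/L2 = DE/A/- → run D
t=3: L0/L1/L2 = DEB/A/- → run D
t=4: L0/L1/L2 = EBFG/AD/- → run E
t=5: L0/L1/L2 = EBFG/AD/- → run E
t=6: L0/L1/L2 = BFG/ADE/- → run B
t=7: L0/L1/L2 = BFG/ADE/- → run B
t=8: L0/L1/L2 = FG/ADEB/- → run F
t=9: L0/L1/L2 = FG/ADEB/- → run F
t=10: L0/L1/L2 = G/ADEBF/- → run G
t=11: L0/L1/L2 = G/ADEBF/- → run G
t=12: L0/L1/L2 = -/ADEBFG/- → run A
t=13: L0/L1/L2 = -/ADEBFG/- → run A
t=14: L0/L1/L2 = -/ADEBFG/- → run A
t=15: L0/L1/L2 = -/ADEBFG/- → run A
t=16: L0/L1/L2 = -/DEBFG/A → run D
t=17: L0/L1/L2 = -/DEBFG/A → run D
t=18: L0/L1/L2 = -/DEBFG/A → run D
t=19: L0/L1/L2 = -/DEBFG/A → run D
t=20: L0/L1/L2 = -/EBFG/AD → run E
t=21: L0/L1/L2 = -/EBFG/AD → run E
t=22: L0/L1/L2 = -/BFG/AD → run B
t=23: L0/L1/L2 = -/FG/AD → run F
t=24: L0/L1/L2 = -/FG/AD → run F
t=25: L0/L1/L2 = -/FG/AD → run F
t=26: L0/L1/L2 = -/G/AD → run G
t=27: L0/L1/L2 = -/G/AD → run G
t=28: L0/L1/L2 = -/G/AD → run G
t=29: L0/L1/L2 = -/G/AD → run G
t=30: L0/L1/L2 = -/-/ADG → run A
t=31: L0/L1/L2 = -/-/DG → run D
t=32: L0/L1/L2 = -/-/DG → run D
t=33: L0/L1/L2 = -/-/G → run G
t=34: L0/L1/L2 = -/-/G → run G
t=35: (idle)
t=36: (idle)
t=37: (idle)
t=38: (idle)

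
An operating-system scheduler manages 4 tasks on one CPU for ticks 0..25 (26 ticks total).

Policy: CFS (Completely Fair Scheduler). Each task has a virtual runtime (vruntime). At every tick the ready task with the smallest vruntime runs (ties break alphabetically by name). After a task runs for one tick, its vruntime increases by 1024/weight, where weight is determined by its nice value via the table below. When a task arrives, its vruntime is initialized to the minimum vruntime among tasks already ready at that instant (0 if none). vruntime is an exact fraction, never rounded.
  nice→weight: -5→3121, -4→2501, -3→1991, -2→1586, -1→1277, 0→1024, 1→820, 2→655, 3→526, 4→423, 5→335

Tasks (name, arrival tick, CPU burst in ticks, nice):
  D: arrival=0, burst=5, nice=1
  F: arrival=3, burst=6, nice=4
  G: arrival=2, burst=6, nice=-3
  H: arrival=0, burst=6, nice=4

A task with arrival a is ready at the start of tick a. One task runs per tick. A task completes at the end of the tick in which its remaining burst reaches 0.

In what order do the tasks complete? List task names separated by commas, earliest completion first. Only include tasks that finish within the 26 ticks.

t=0: vr[D=0 H=0] → run D
t=1: vr[D=256/205 H=0] → run H
t=2: vr[D=256/205 G=256/205 H=1024/423] → run D
t=3: vr[D=512/205 F=256/205 G=256/205 H=1024/423] → run F
t=4: vr[D=512/205 F=318208/86715 G=256/205 H=1024/423] → run G
t=5: vr[D=512/205 F=318208/86715 G=719616/408155 H=1024/423] → run G
t=6: vr[D=512/205 F=318208/86715 G=929536/408155 H=1024/423] → run G
t=7: vr[D=512/205 F=318208/86715 G=1139456/408155 H=1024/423] → run H
t=8: vr[D=512/205 F=318208/86715 G=1139456/408155 H=2048/423] → run D
t=9: vr[D=768/205 F=318208/86715 G=1139456/408155 H=2048/423] → run G
t=10: vr[D=768/205 F=318208/86715 G=1349376/408155 H=2048/423] → run G
t=11: vr[D=768/205 F=318208/86715 G=1559296/408155 H=2048/423] → run F
t=12: vr[D=768/205 F=528128/86715 G=1559296/408155 H=2048/423] → run D
t=13: vr[D=1024/205 F=528128/86715 G=1559296/408155 H=2048/423] → run G
t=14: vr[D=1024/205 F=528128/86715 H=2048/423] → run H
t=15: vr[D=1024/205 F=528128/86715 H=1024/141] → run D
t=16: vr[F=528128/86715 H=1024/141] → run F
t=17: vr[F=246016/28905 H=1024/141] → run H
t=18: vr[F=246016/28905 H=4096/423] → run F
t=19: vr[F=947968/86715 H=4096/423] → run H
t=20: vr[F=947968/86715 H=5120/423] → run F
t=21: vr[F=1157888/86715 H=5120/423] → run H
t=22: vr[F=1157888/86715] → run F
t=23: (idle)
t=24: (idle)
t=25: (idle)

completion order = G, D, H, F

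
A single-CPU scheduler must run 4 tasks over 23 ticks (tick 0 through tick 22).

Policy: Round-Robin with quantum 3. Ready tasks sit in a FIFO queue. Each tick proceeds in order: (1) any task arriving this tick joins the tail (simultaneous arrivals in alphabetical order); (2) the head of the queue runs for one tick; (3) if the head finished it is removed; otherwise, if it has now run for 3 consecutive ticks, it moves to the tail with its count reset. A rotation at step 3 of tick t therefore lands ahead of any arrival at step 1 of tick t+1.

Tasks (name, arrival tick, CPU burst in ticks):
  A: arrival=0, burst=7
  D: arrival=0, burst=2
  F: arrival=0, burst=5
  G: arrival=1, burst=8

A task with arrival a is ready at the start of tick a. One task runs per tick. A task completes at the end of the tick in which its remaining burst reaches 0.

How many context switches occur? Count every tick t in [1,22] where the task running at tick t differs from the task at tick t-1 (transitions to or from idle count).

context switches = 9

t=0: queue=[A,D,F] q_used=0 → run A
t=1: queue=[A,D,F,G] q_used=1 → run A
t=2: queue=[A,D,F,G] q_used=2 → run A
t=3: queue=[D,F,G,A] q_used=0 → run D
t=4: queue=[D,F,G,A] q_used=1 → run D
t=5: queue=[F,G,A] q_used=0 → run F
t=6: queue=[F,G,A] q_used=1 → run F
t=7: queue=[F,G,A] q_used=2 → run F
t=8: queue=[G,A,F] q_used=0 → run G
t=9: queue=[G,A,F] q_used=1 → run G
t=10: queue=[G,A,F] q_used=2 → run G
t=11: queue=[A,F,G] q_used=0 → run A
t=12: queue=[A,F,G] q_used=1 → run A
t=13: queue=[A,F,G] q_used=2 → run A
t=14: queue=[F,G,A] q_used=0 → run F
t=15: queue=[F,G,A] q_used=1 → run F
t=16: queue=[G,A] q_used=0 → run G
t=17: queue=[G,A] q_used=1 → run G
t=18: queue=[G,A] q_used=2 → run G
t=19: queue=[A,G] q_used=0 → run A
t=20: queue=[G] q_used=0 → run G
t=21: queue=[G] q_used=1 → run G
t=22: (idle)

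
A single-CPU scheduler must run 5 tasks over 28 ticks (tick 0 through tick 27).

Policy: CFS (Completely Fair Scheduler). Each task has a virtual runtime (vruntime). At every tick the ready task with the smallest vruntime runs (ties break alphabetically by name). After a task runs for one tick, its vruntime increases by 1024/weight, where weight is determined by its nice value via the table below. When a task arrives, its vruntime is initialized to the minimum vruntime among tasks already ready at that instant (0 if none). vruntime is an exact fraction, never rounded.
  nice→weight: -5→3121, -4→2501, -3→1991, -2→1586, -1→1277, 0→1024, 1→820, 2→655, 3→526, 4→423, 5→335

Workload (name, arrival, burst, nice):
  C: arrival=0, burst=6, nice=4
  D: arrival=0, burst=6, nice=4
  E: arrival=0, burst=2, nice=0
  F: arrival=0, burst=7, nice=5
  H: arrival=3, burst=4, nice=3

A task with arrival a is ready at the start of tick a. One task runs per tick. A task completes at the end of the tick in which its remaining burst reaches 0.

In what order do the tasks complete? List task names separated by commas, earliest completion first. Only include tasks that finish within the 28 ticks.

t=0: vr[C=0 D=0 E=0 F=0] → run C
t=1: vr[C=1024/423 D=0 E=0 F=0] → run D
t=2: vr[C=1024/423 D=1024/423 E=0 F=0] → run E
t=3: vr[C=1024/423 D=1024/423 E=1 F=0 H=0] → run F
t=4: vr[C=1024/423 D=1024/423 E=1 F=1024/335 H=0] → run H
t=5: vr[C=1024/423 D=1024/423 E=1 F=1024/335 H=512/263] → run E
t=6: vr[C=1024/423 D=1024/423 F=1024/335 H=512/263] → run H
t=7: vr[C=1024/423 D=1024/423 F=1024/335 H=1024/263] → run C
t=8: vr[C=2048/423 D=1024/423 F=1024/335 H=1024/263] → run D
t=9: vr[C=2048/423 D=2048/423 F=1024/335 H=1024/263] → run F
t=10: vr[C=2048/423 D=2048/423 F=2048/335 H=1024/263] → run H
t=11: vr[C=2048/423 D=2048/423 F=2048/335 H=1536/263] → run C
t=12: vr[C=1024/141 D=2048/423 F=2048/335 H=1536/263] → run D
t=13: vr[C=1024/141 D=1024/141 F=2048/335 H=1536/263] → run H
t=14: vr[C=1024/141 D=1024/141 F=2048/335] → run F
t=15: vr[C=1024/141 D=1024/141 F=3072/335] → run C
t=16: vr[C=4096/423 D=1024/141 F=3072/335] → run D
t=17: vr[C=4096/423 D=4096/423 F=3072/335] → run F
t=18: vr[C=4096/423 D=4096/423 F=4096/335] → run C
t=19: vr[C=5120/423 D=4096/423 F=4096/335] → run D
t=20: vr[C=5120/423 D=5120/423 F=4096/335] → run C
t=21: vr[D=5120/423 F=4096/335] → run D
t=22: vr[F=4096/335] → run F
t=23: vr[F=1024/67] → run F
t=24: vr[F=6144/335] → run F
t=25: (idle)
t=26: (idle)
t=27: (idle)

completion order = E, H, C, D, F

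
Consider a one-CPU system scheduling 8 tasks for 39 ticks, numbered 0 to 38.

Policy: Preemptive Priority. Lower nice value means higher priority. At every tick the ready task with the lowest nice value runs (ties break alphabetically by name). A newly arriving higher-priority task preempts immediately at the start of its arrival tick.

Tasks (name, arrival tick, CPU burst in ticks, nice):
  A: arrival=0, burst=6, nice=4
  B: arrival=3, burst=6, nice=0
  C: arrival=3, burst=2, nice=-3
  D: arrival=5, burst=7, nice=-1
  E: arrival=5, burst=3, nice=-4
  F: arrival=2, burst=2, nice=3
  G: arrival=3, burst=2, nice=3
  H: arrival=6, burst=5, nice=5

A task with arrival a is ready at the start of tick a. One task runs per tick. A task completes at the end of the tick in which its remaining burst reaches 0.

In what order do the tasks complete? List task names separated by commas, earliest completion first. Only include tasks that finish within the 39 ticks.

t=0: ready={A} → run A
t=1: ready={A} → run A
t=2: ready={A,F} → run F
t=3: ready={A,B,C,F,G} → run C
t=4: ready={A,B,C,F,G} → run C
t=5: ready={A,B,D,E,F,G} → run E
t=6: ready={A,B,D,E,F,G,H} → run E
t=7: ready={A,B,D,E,F,G,H} → run E
t=8: ready={A,B,D,F,G,H} → run D
t=9: ready={A,B,D,F,G,H} → run D
t=10: ready={A,B,D,F,G,H} → run D
t=11: ready={A,B,D,F,G,H} → run D
t=12: ready={A,B,D,F,G,H} → run D
t=13: ready={A,B,D,F,G,H} → run D
t=14: ready={A,B,D,F,G,H} → run D
t=15: ready={A,B,F,G,H} → run B
t=16: ready={A,B,F,G,H} → run B
t=17: ready={A,B,F,G,H} → run B
t=18: ready={A,B,F,G,H} → run B
t=19: ready={A,B,F,G,H} → run B
t=20: ready={A,B,F,G,H} → run B
t=21: ready={A,F,G,H} → run F
t=22: ready={A,G,H} → run G
t=23: ready={A,G,H} → run G
t=24: ready={A,H} → run A
t=25: ready={A,H} → run A
t=26: ready={A,H} → run A
t=27: ready={A,H} → run A
t=28: ready={H} → run H
t=29: ready={H} → run H
t=30: ready={H} → run H
t=31: ready={H} → run H
t=32: ready={H} → run H
t=33: (idle)
t=34: (idle)
t=35: (idle)
t=36: (idle)
t=37: (idle)
t=38: (idle)

completion order = C, E, D, B, F, G, A, H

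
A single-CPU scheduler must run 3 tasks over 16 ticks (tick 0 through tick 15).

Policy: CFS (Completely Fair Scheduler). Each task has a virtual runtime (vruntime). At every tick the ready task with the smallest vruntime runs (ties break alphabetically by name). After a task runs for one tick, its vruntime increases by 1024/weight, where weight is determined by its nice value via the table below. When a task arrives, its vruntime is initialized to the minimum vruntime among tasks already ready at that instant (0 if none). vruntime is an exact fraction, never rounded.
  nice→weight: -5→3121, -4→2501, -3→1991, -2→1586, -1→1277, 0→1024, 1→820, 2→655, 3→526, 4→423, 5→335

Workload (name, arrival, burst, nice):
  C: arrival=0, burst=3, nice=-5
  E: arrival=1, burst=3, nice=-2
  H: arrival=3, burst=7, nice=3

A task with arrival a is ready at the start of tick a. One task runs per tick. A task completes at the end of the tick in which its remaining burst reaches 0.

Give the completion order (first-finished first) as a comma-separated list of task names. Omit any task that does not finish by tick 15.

t=0: vr[C=0] → run C
t=1: vr[C=1024/3121 E=1024/3121] → run C
t=2: vr[C=2048/3121 E=1024/3121] → run E
t=3: vr[C=2048/3121 E=2409984/2474953 H=2048/3121] → run C
t=4: vr[E=2409984/2474953 H=2048/3121] → run H
t=5: vr[E=2409984/2474953 H=2136576/820823] → run E
t=6: vr[E=4007936/2474953 H=2136576/820823] → run E
t=7: vr[H=2136576/820823] → run H
t=8: vr[H=3734528/820823] → run H
t=9: vr[H=5332480/820823] → run H
t=10: vr[H=6930432/820823] → run H
t=11: vr[H=8528384/820823] → run H
t=12: vr[H=10126336/820823] → run H
t=13: (idle)
t=14: (idle)
t=15: (idle)

completion order = C, E, H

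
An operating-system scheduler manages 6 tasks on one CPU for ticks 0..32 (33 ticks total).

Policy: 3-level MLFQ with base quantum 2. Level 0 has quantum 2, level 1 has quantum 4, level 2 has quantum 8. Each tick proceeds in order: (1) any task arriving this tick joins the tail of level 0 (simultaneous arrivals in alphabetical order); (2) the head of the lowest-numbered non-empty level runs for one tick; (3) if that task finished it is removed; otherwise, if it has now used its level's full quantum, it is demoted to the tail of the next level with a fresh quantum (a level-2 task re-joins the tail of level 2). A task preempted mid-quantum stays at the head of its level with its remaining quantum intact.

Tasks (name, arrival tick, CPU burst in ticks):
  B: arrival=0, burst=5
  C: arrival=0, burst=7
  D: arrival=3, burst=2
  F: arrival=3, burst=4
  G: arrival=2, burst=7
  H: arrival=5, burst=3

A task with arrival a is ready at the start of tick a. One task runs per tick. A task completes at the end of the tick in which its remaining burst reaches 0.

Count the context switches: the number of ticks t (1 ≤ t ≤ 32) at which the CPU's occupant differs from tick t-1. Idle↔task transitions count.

context switches = 13

t=0: L0/L1/L2 = BC/-/- → run B
t=1: L0/L1/L2 = BC/-/- → run B
t=2: L0/L1/L2 = CG/B/- → run C
t=3: L0/L1/L2 = CGDF/B/- → run C
t=4: L0/L1/L2 = GDF/BC/- → run G
t=5: L0/L1/L2 = GDFH/BC/- → run G
t=6: L0/L1/L2 = DFH/BCG/- → run D
t=7: L0/L1/L2 = DFH/BCG/- → run D
t=8: L0/L1/L2 = FH/BCG/- → run F
t=9: L0/L1/L2 = FH/BCG/- → run F
t=10: L0/L1/L2 = H/BCGF/- → run H
t=11: L0/L1/L2 = H/BCGF/- → run H
t=12: L0/L1/L2 = -/BCGFH/- → run B
t=13: L0/L1/L2 = -/BCGFH/- → run B
t=14: L0/L1/L2 = -/BCGFH/- → run B
t=15: L0/L1/L2 = -/CGFH/- → run C
t=16: L0/L1/L2 = -/CGFH/- → run C
t=17: L0/L1/L2 = -/CGFH/- → run C
t=18: L0/L1/L2 = -/CGFH/- → run C
t=19: L0/L1/L2 = -/GFH/C → run G
t=20: L0/L1/L2 = -/GFH/C → run G
t=21: L0/L1/L2 = -/GFH/C → run G
t=22: L0/L1/L2 = -/GFH/C → run G
t=23: L0/L1/L2 = -/FH/CG → run F
t=24: L0/L1/L2 = -/FH/CG → run F
t=25: L0/L1/L2 = -/H/CG → run H
t=26: L0/L1/L2 = -/-/CG → run C
t=27: L0/L1/L2 = -/-/G → run G
t=28: (idle)
t=29: (idle)
t=30: (idle)
t=31: (idle)
t=32: (idle)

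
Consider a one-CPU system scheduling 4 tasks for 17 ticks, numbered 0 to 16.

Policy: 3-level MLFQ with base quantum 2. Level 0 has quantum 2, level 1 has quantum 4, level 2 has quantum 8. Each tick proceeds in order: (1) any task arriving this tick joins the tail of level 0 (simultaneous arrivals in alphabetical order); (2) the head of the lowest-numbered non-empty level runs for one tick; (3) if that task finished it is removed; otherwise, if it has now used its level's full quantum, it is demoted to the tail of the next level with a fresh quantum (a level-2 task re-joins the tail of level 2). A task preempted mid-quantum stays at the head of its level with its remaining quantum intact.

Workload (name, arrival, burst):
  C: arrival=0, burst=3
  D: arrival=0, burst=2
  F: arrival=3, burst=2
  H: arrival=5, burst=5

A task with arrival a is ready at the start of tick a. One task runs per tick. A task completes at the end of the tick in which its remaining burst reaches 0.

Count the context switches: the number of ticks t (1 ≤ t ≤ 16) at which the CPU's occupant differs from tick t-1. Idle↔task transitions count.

context switches = 6

t=0: L0/L1/L2 = CD/-/- → run C
t=1: L0/L1/L2 = CD/-/- → run C
t=2: L0/L1/L2 = D/C/- → run D
t=3: L0/L1/L2 = DF/C/- → run D
t=4: L0/L1/L2 = F/C/- → run F
t=5: L0/L1/L2 = FH/C/- → run F
t=6: L0/L1/L2 = H/C/- → run H
t=7: L0/L1/L2 = H/C/- → run H
t=8: L0/L1/L2 = -/CH/- → run C
t=9: L0/L1/L2 = -/H/- → run H
t=10: L0/L1/L2 = -/H/- → run H
t=11: L0/L1/L2 = -/H/- → run H
t=12: (idle)
t=13: (idle)
t=14: (idle)
t=15: (idle)
t=16: (idle)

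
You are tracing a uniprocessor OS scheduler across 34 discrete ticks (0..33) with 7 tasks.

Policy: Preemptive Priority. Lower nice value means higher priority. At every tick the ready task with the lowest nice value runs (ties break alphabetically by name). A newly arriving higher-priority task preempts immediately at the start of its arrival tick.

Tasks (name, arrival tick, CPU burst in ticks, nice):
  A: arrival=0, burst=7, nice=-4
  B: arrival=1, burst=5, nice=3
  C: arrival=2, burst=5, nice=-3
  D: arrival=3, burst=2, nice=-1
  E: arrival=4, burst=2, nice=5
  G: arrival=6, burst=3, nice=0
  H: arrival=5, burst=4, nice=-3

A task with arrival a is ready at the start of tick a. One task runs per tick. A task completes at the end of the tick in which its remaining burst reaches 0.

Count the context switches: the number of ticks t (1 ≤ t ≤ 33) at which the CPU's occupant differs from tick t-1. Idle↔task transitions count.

context switches = 7

t=0: ready={A} → run A
t=1: ready={A,B} → run A
t=2: ready={A,B,C} → run A
t=3: ready={A,B,C,D} → run A
t=4: ready={A,B,C,D,E} → run A
t=5: ready={A,B,C,D,E,H} → run A
t=6: ready={A,B,C,D,E,G,H} → run A
t=7: ready={B,C,D,E,G,H} → run C
t=8: ready={B,C,D,E,G,H} → run C
t=9: ready={B,C,D,E,G,H} → run C
t=10: ready={B,C,D,E,G,H} → run C
t=11: ready={B,C,D,E,G,H} → run C
t=12: ready={B,D,E,G,H} → run H
t=13: ready={B,D,E,G,H} → run H
t=14: ready={B,D,E,G,H} → run H
t=15: ready={B,D,E,G,H} → run H
t=16: ready={B,D,E,G} → run D
t=17: ready={B,D,E,G} → run D
t=18: ready={B,E,G} → run G
t=19: ready={B,E,G} → run G
t=20: ready={B,E,G} → run G
t=21: ready={B,E} → run B
t=22: ready={B,E} → run B
t=23: ready={B,E} → run B
t=24: ready={B,E} → run B
t=25: ready={B,E} → run B
t=26: ready={E} → run E
t=27: ready={E} → run E
t=28: (idle)
t=29: (idle)
t=30: (idle)
t=31: (idle)
t=32: (idle)
t=33: (idle)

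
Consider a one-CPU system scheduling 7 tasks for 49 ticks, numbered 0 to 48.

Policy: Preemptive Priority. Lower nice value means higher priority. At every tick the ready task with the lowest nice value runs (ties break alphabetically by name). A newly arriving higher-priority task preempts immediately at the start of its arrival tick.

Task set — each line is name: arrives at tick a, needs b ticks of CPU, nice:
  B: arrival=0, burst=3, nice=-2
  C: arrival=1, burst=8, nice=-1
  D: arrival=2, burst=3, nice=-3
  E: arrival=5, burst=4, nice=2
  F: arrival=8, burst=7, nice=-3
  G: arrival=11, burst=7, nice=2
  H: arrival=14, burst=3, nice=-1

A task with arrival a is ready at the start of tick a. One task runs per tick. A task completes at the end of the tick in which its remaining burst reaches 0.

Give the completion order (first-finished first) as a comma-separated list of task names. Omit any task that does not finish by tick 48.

completion order = D, B, F, C, H, E, G

t=0: ready={B} → run B
t=1: ready={B,C} → run B
t=2: ready={B,C,D} → run D
t=3: ready={B,C,D} → run D
t=4: ready={B,C,D} → run D
t=5: ready={B,C,E} → run B
t=6: ready={C,E} → run C
t=7: ready={C,E} → run C
t=8: ready={C,E,F} → run F
t=9: ready={C,E,F} → run F
t=10: ready={C,E,F} → run F
t=11: ready={C,E,F,G} → run F
t=12: ready={C,E,F,G} → run F
t=13: ready={C,E,F,G} → run F
t=14: ready={C,E,F,G,H} → run F
t=15: ready={C,E,G,H} → run C
t=16: ready={C,E,G,H} → run C
t=17: ready={C,E,G,H} → run C
t=18: ready={C,E,G,H} → run C
t=19: ready={C,E,G,H} → run C
t=20: ready={C,E,G,H} → run C
t=21: ready={E,G,H} → run H
t=22: ready={E,G,H} → run H
t=23: ready={E,G,H} → run H
t=24: ready={E,G} → run E
t=25: ready={E,G} → run E
t=26: ready={E,G} → run E
t=27: ready={E,G} → run E
t=28: ready={G} → run G
t=29: ready={G} → run G
t=30: ready={G} → run G
t=31: ready={G} → run G
t=32: ready={G} → run G
t=33: ready={G} → run G
t=34: ready={G} → run G
t=35: (idle)
t=36: (idle)
t=37: (idle)
t=38: (idle)
t=39: (idle)
t=40: (idle)
t=41: (idle)
t=42: (idle)
t=43: (idle)
t=44: (idle)
t=45: (idle)
t=46: (idle)
t=47: (idle)
t=48: (idle)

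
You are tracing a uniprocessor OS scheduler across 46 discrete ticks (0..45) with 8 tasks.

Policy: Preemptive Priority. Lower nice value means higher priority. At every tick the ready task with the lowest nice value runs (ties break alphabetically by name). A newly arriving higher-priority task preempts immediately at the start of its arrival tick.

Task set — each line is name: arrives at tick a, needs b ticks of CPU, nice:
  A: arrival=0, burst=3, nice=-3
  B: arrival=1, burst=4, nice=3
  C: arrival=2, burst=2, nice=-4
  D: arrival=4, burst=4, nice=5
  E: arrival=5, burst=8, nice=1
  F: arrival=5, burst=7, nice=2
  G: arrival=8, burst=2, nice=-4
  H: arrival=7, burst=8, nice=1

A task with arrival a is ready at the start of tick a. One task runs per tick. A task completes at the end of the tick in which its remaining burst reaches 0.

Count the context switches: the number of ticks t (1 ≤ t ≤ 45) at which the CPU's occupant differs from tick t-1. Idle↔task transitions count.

t=0: ready={A} → run A
t=1: ready={A,B} → run A
t=2: ready={A,B,C} → run C
t=3: ready={A,B,C} → run C
t=4: ready={A,B,D} → run A
t=5: ready={B,D,E,F} → run E
t=6: ready={B,D,E,F} → run E
t=7: ready={B,D,E,F,H} → run E
t=8: ready={B,D,E,F,G,H} → run G
t=9: ready={B,D,E,F,G,H} → run G
t=10: ready={B,D,E,F,H} → run E
t=11: ready={B,D,E,F,H} → run E
t=12: ready={B,D,E,F,H} → run E
t=13: ready={B,D,E,F,H} → run E
t=14: ready={B,D,E,F,H} → run E
t=15: ready={B,D,F,H} → run H
t=16: ready={B,D,F,H} → run H
t=17: ready={B,D,F,H} → run H
t=18: ready={B,D,F,H} → run H
t=19: ready={B,D,F,H} → run H
t=20: ready={B,D,F,H} → run H
t=21: ready={B,D,F,H} → run H
t=22: ready={B,D,F,H} → run H
t=23: ready={B,D,F} → run F
t=24: ready={B,D,F} → run F
t=25: ready={B,D,F} → run F
t=26: ready={B,D,F} → run F
t=27: ready={B,D,F} → run F
t=28: ready={B,D,F} → run F
t=29: ready={B,D,F} → run F
t=30: ready={B,D} → run B
t=31: ready={B,D} → run B
t=32: ready={B,D} → run B
t=33: ready={B,D} → run B
t=34: ready={D} → run D
t=35: ready={D} → run D
t=36: ready={D} → run D
t=37: ready={D} → run D
t=38: (idle)
t=39: (idle)
t=40: (idle)
t=41: (idle)
t=42: (idle)
t=43: (idle)
t=44: (idle)
t=45: (idle)

context switches = 10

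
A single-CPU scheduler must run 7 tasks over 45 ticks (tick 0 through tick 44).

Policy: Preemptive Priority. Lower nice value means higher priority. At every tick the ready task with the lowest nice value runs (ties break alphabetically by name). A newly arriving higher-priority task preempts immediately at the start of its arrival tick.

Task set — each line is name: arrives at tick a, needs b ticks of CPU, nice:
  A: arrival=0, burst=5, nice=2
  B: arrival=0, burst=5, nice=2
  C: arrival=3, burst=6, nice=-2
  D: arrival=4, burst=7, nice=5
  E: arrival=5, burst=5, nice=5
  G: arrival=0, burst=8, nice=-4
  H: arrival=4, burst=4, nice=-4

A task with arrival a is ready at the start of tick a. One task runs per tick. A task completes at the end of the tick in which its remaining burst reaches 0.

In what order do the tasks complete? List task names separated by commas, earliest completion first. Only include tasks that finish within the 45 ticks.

completion order = G, H, C, A, B, D, E

t=0: ready={A,B,G} → run G
t=1: ready={A,B,G} → run G
t=2: ready={A,B,G} → run G
t=3: ready={A,B,C,G} → run G
t=4: ready={A,B,C,D,G,H} → run G
t=5: ready={A,B,C,D,E,G,H} → run G
t=6: ready={A,B,C,D,E,G,H} → run G
t=7: ready={A,B,C,D,E,G,H} → run G
t=8: ready={A,B,C,D,E,H} → run H
t=9: ready={A,B,C,D,E,H} → run H
t=10: ready={A,B,C,D,E,H} → run H
t=11: ready={A,B,C,D,E,H} → run H
t=12: ready={A,B,C,D,E} → run C
t=13: ready={A,B,C,D,E} → run C
t=14: ready={A,B,C,D,E} → run C
t=15: ready={A,B,C,D,E} → run C
t=16: ready={A,B,C,D,E} → run C
t=17: ready={A,B,C,D,E} → run C
t=18: ready={A,B,D,E} → run A
t=19: ready={A,B,D,E} → run A
t=20: ready={A,B,D,E} → run A
t=21: ready={A,B,D,E} → run A
t=22: ready={A,B,D,E} → run A
t=23: ready={B,D,E} → run B
t=24: ready={B,D,E} → run B
t=25: ready={B,D,E} → run B
t=26: ready={B,D,E} → run B
t=27: ready={B,D,E} → run B
t=28: ready={D,E} → run D
t=29: ready={D,E} → run D
t=30: ready={D,E} → run D
t=31: ready={D,E} → run D
t=32: ready={D,E} → run D
t=33: ready={D,E} → run D
t=34: ready={D,E} → run D
t=35: ready={E} → run E
t=36: ready={E} → run E
t=37: ready={E} → run E
t=38: ready={E} → run E
t=39: ready={E} → run E
t=40: (idle)
t=41: (idle)
t=42: (idle)
t=43: (idle)
t=44: (idle)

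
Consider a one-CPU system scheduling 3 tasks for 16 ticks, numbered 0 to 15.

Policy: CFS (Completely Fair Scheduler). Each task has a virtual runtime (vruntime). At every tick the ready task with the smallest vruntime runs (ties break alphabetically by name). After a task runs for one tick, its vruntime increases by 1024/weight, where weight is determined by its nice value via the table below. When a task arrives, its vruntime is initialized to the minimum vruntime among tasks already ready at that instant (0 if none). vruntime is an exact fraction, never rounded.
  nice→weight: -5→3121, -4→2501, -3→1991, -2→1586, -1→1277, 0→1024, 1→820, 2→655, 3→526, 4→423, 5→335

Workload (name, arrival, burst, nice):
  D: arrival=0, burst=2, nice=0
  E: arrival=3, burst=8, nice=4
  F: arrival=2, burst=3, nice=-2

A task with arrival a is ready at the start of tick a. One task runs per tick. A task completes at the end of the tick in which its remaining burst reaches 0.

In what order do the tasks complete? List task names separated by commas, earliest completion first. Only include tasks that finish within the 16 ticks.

completion order = D, F, E

t=0: vr[D=0] → run D
t=1: vr[D=1] → run D
t=2: vr[F=0] → run F
t=3: vr[E=512/793 F=512/793] → run E
t=4: vr[E=1028608/335439 F=512/793] → run F
t=5: vr[E=1028608/335439 F=1024/793] → run F
t=6: vr[E=1028608/335439] → run E
t=7: vr[E=1840640/335439] → run E
t=8: vr[E=884224/111813] → run E
t=9: vr[E=3464704/335439] → run E
t=10: vr[E=4276736/335439] → run E
t=11: vr[E=1696256/111813] → run E
t=12: vr[E=5900800/335439] → run E
t=13: (idle)
t=14: (idle)
t=15: (idle)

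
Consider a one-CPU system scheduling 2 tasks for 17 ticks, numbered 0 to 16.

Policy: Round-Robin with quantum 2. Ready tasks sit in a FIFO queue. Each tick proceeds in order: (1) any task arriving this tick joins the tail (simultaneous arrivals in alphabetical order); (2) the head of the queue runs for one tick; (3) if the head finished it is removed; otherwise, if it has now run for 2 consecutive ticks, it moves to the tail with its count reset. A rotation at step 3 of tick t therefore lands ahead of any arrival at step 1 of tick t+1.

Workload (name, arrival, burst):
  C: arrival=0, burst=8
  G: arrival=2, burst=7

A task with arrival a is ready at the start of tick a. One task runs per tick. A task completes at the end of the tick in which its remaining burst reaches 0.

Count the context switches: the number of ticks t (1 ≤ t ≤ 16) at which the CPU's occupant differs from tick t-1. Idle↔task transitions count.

context switches = 6

t=0: queue=[C] q_used=0 → run C
t=1: queue=[C] q_used=1 → run C
t=2: queue=[C,G] q_used=0 → run C
t=3: queue=[C,G] q_used=1 → run C
t=4: queue=[G,C] q_used=0 → run G
t=5: queue=[G,C] q_used=1 → run G
t=6: queue=[C,G] q_used=0 → run C
t=7: queue=[C,G] q_used=1 → run C
t=8: queue=[G,C] q_used=0 → run G
t=9: queue=[G,C] q_used=1 → run G
t=10: queue=[C,G] q_used=0 → run C
t=11: queue=[C,G] q_used=1 → run C
t=12: queue=[G] q_used=0 → run G
t=13: queue=[G] q_used=1 → run G
t=14: queue=[G] q_used=0 → run G
t=15: (idle)
t=16: (idle)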